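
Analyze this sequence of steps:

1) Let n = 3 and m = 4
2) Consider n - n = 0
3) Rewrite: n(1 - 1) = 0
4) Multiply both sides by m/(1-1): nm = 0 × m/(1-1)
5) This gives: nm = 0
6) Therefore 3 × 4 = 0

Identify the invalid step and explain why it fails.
Step 4: Multiply both sides by m/(1-1): nm = 0 × m/(1-1)

Step 4 multiplies both sides by m/(1-1). However, 1-1 = 0, so this is multiplication by m/0, which is undefined. We cannot multiply by an undefined expression.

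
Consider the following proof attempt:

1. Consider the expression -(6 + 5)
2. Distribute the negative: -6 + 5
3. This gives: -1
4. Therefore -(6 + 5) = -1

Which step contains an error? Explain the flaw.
Step 2: Distribute the negative: -6 + 5

Step 2 incorrectly distributes the negative sign. The correct distribution is -(6 + 5) = -6 - 5 = -11. The negative must be applied to both terms, not just the first. The error treats -(6 + 5) as -6 + 5, which equals -1 instead of -11.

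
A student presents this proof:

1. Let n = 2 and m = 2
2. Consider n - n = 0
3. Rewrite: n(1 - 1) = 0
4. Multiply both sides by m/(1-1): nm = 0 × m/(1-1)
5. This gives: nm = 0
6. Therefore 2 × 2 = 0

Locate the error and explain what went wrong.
Step 4: Multiply both sides by m/(1-1): nm = 0 × m/(1-1)

Step 4 multiplies both sides by m/(1-1). However, 1-1 = 0, so this is multiplication by m/0, which is undefined. We cannot multiply by an undefined expression.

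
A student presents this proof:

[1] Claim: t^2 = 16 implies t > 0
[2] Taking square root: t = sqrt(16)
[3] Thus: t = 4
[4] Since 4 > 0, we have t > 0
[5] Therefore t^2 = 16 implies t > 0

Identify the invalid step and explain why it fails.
Step 2: Taking square root: t = sqrt(16)

Step 2 takes the square root and assumes the positive root only. The equation t^2 = 16 actually has two solutions: t = 4 and t = -4. The proof silently assumes t > 0 without justification, then uses this assumption to conclude t > 0, which is circular. The counterexample t = -4 shows the claim is false.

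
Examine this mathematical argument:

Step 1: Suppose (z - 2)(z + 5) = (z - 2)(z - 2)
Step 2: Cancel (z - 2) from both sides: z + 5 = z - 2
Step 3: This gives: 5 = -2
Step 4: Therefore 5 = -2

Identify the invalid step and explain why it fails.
Step 2: Cancel (z - 2) from both sides: z + 5 = z - 2

Step 2 cancels (z - 2) from both sides. This is only valid if (z - 2) ≠ 0, i.e., z ≠ 2. When z = 2, both sides equal zero regardless of the other factors. The correct approach requires considering z = 2 as a separate case.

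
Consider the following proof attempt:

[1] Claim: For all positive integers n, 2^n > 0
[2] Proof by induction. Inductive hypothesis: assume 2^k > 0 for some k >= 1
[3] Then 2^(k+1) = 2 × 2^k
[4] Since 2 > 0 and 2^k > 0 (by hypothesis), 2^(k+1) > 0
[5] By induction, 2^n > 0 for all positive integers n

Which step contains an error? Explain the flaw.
Step 5: By induction, 2^n > 0 for all positive integers n

Step 5 concludes the proof by induction, but no base case was ever established. A valid induction proof requires: (1) a base case proving 2^1 > 0, and (2) an inductive step showing IF 2^k > 0 THEN 2^(k+1) > 0. Steps 2-4 correctly establish the inductive step, but without the base case the conclusion in step 5 does not follow.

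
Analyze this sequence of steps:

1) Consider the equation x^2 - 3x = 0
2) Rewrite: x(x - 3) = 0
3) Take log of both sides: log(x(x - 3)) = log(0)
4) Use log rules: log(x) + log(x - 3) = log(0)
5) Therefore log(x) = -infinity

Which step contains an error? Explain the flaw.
Step 3: Take log of both sides: log(x(x - 3)) = log(0)

Step 3 takes the logarithm of both sides, resulting in log(0) on the right side. The logarithm is only defined for positive numbers; log(0) is undefined (approaches negative infinity). This operation is invalid.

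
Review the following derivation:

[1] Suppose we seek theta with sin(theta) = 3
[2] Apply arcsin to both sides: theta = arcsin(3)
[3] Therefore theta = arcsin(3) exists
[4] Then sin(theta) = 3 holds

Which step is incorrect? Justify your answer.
Step 2: Apply arcsin to both sides: theta = arcsin(3)

Step 2 applies arcsin to 3. However, arcsin(x) is only defined for x in [-1, 1] because sin(theta) can only produce values in that range. Since |3| > 1, arcsin(3) is undefined. There is no angle whose sine equals 3.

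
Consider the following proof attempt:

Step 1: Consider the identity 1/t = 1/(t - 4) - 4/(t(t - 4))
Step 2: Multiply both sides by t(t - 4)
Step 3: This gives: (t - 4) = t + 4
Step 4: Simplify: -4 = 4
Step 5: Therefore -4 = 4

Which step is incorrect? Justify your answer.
Step 3: This gives: (t - 4) = t + 4

Step 3 makes a sign error when clearing denominators. Multiplying -4/(t(t - 4)) by t(t - 4) gives -4, not +4. The correct result is (t - 4) = t - 4, which is trivially true, not (t - 4) = t + 4. (Step 1 is a valid identity: 1/(t - 4) - 4/(t(t - 4)) = (t - 4)/(t(t - 4)) = 1/t.)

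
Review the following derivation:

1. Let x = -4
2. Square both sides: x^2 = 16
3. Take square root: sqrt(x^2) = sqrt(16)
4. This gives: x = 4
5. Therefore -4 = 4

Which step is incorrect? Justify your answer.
Step 4: This gives: x = 4

Step 4 incorrectly states that sqrt(x^2) = x. The correct identity is sqrt(x^2) = |x|. Since x = -4 < 0, we have sqrt(x^2) = |-4| = 4, not x = -4.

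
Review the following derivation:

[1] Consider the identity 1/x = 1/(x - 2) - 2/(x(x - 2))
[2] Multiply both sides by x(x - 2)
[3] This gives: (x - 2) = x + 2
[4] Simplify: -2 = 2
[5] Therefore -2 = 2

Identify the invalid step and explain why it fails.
Step 3: This gives: (x - 2) = x + 2

Step 3 makes a sign error when clearing denominators. Multiplying -2/(x(x - 2)) by x(x - 2) gives -2, not +2. The correct result is (x - 2) = x - 2, which is trivially true, not (x - 2) = x + 2. (Step 1 is a valid identity: 1/(x - 2) - 2/(x(x - 2)) = (x - 2)/(x(x - 2)) = 1/x.)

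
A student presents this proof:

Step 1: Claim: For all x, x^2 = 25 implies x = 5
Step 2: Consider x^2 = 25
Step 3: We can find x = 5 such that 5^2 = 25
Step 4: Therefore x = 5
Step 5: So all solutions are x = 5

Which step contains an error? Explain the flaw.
Step 4: Therefore x = 5

Step 4 incorrectly concludes that x = 5 is the only solution. The proof shows that x = 5 is A solution (existence), but does not show it is the ONLY solution (uniqueness). In fact, x = -5 is also a solution since (-5)^2 = 25. Finding one solution doesn't prove there are no others.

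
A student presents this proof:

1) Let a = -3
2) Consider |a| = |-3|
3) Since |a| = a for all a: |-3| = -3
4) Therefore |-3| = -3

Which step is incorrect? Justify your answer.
Step 3: Since |a| = a for all a: |-3| = -3

Step 3 incorrectly states that |a| = a for all a. The correct definition is |a| = a when a >= 0, and |a| = -a when a < 0. Since -3 < 0, we have |-3| = -(-3) = 3, not -3.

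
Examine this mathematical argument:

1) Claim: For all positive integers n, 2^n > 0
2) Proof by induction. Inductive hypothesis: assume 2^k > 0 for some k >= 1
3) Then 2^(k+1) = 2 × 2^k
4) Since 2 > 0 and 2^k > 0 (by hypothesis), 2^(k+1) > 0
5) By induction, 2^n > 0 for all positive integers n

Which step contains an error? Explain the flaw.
Step 5: By induction, 2^n > 0 for all positive integers n

Step 5 concludes the proof by induction, but no base case was ever established. A valid induction proof requires: (1) a base case proving 2^1 > 0, and (2) an inductive step showing IF 2^k > 0 THEN 2^(k+1) > 0. Steps 2-4 correctly establish the inductive step, but without the base case the conclusion in step 5 does not follow.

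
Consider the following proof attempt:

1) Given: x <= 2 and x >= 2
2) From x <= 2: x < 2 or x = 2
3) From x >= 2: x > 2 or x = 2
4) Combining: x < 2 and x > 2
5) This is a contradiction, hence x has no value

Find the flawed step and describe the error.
Step 4: Combining: x < 2 and x > 2

Step 4 incorrectly combines the conditions. From x <= 2 and x >= 2, the intersection is x = 2. The error treats the 'or' cases as 'and' requirements. The correct conclusion is that x = 2 is the unique solution, not that no solution exists.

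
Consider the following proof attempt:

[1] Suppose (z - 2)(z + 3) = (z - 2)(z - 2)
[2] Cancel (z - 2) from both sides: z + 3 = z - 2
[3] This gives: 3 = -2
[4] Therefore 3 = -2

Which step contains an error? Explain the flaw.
Step 2: Cancel (z - 2) from both sides: z + 3 = z - 2

Step 2 cancels (z - 2) from both sides. This is only valid if (z - 2) ≠ 0, i.e., z ≠ 2. When z = 2, both sides equal zero regardless of the other factors. The correct approach requires considering z = 2 as a separate case.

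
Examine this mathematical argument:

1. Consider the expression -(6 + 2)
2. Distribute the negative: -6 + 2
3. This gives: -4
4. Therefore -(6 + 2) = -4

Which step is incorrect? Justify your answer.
Step 2: Distribute the negative: -6 + 2

Step 2 incorrectly distributes the negative sign. The correct distribution is -(6 + 2) = -6 - 2 = -8. The negative must be applied to both terms, not just the first. The error treats -(6 + 2) as -6 + 2, which equals -4 instead of -8.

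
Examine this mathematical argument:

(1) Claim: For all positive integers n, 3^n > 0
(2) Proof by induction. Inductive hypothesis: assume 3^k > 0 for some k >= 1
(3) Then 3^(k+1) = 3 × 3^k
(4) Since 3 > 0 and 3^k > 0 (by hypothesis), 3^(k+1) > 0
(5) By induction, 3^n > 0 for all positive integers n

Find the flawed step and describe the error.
Step 5: By induction, 3^n > 0 for all positive integers n

Step 5 concludes the proof by induction, but no base case was ever established. A valid induction proof requires: (1) a base case proving 3^1 > 0, and (2) an inductive step showing IF 3^k > 0 THEN 3^(k+1) > 0. Steps 2-4 correctly establish the inductive step, but without the base case the conclusion in step 5 does not follow.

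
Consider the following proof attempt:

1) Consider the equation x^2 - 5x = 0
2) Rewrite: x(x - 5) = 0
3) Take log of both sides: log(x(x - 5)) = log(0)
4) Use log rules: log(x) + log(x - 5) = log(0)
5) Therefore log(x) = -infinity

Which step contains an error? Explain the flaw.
Step 3: Take log of both sides: log(x(x - 5)) = log(0)

Step 3 takes the logarithm of both sides, resulting in log(0) on the right side. The logarithm is only defined for positive numbers; log(0) is undefined (approaches negative infinity). This operation is invalid.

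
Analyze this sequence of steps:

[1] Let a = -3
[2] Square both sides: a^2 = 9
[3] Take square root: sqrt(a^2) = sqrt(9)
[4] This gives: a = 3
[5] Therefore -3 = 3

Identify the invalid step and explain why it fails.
Step 4: This gives: a = 3

Step 4 incorrectly states that sqrt(a^2) = a. The correct identity is sqrt(a^2) = |a|. Since a = -3 < 0, we have sqrt(a^2) = |-3| = 3, not a = -3.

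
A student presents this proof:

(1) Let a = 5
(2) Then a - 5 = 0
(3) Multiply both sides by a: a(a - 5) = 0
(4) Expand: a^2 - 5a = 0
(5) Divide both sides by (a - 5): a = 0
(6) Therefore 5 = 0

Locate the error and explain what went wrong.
Step 5: Divide both sides by (a - 5): a = 0

Step 5 divides both sides by (a - 5). However, since a = 5, we have (a - 5) = 0. Division by zero is undefined, making this step invalid.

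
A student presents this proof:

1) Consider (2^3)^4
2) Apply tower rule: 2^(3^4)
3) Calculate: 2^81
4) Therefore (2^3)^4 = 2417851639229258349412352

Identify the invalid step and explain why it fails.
Step 2: Apply tower rule: 2^(3^4)

Step 2 incorrectly states that (a^b)^c = a^(b^c). The correct rule is (a^b)^c = a^(b×c). The actual value is (2^3)^4 = 2^12 = 4096, not 2^81 = 2417851639229258349412352.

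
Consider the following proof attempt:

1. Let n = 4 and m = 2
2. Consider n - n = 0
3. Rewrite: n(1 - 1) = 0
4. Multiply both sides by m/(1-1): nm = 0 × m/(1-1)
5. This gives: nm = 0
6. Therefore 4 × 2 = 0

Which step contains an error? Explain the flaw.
Step 4: Multiply both sides by m/(1-1): nm = 0 × m/(1-1)

Step 4 multiplies both sides by m/(1-1). However, 1-1 = 0, so this is multiplication by m/0, which is undefined. We cannot multiply by an undefined expression.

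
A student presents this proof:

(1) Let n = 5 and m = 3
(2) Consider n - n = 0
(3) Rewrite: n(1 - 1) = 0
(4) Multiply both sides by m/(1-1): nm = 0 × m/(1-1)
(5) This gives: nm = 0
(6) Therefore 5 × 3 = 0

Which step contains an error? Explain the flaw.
Step 4: Multiply both sides by m/(1-1): nm = 0 × m/(1-1)

Step 4 multiplies both sides by m/(1-1). However, 1-1 = 0, so this is multiplication by m/0, which is undefined. We cannot multiply by an undefined expression.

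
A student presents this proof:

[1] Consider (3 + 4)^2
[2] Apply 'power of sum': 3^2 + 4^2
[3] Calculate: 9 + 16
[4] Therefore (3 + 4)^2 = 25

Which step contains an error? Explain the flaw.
Step 2: Apply 'power of sum': 3^2 + 4^2

Step 2 incorrectly applies a non-existent rule '(a+b)^n = a^n + b^n'. This is false in general. The correct expansion uses the binomial theorem. The actual value is (3 + 4)^2 = 7^2 = 49, not 25.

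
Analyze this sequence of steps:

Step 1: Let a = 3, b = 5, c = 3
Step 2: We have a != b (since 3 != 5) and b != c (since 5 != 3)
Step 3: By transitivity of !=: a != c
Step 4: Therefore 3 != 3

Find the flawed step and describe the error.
Step 3: By transitivity of !=: a != c

Step 3 incorrectly applies transitivity to the '!=' relation. Transitivity states: if a R b and b R c, then a R c. However, '!=' is not transitive. Counterexample: 3 != 5 and 5 != 3, but 3 = 3 (both equal 3). Transitivity holds for relations like <, <=, =, but not for !=.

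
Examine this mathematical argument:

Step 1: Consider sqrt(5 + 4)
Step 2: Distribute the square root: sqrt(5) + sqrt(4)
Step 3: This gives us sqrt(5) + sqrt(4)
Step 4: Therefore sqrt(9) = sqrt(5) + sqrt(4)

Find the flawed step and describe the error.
Step 2: Distribute the square root: sqrt(5) + sqrt(4)

Step 2 incorrectly 'distributes' the square root over addition. The square root function does not distribute: sqrt(a + b) ≠ sqrt(a) + sqrt(b). In fact, sqrt(5 + 4) = sqrt(9) ≈ 3.0000, while sqrt(5) + sqrt(4) ≈ 4.2361.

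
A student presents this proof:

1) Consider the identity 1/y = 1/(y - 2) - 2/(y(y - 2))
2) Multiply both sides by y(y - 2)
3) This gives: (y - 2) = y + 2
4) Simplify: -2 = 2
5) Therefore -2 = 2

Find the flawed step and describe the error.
Step 3: This gives: (y - 2) = y + 2

Step 3 makes a sign error when clearing denominators. Multiplying -2/(y(y - 2)) by y(y - 2) gives -2, not +2. The correct result is (y - 2) = y - 2, which is trivially true, not (y - 2) = y + 2. (Step 1 is a valid identity: 1/(y - 2) - 2/(y(y - 2)) = (y - 2)/(y(y - 2)) = 1/y.)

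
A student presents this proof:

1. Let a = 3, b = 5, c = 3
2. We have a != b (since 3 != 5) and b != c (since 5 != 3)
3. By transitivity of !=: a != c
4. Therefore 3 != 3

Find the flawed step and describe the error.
Step 3: By transitivity of !=: a != c

Step 3 incorrectly applies transitivity to the '!=' relation. Transitivity states: if a R b and b R c, then a R c. However, '!=' is not transitive. Counterexample: 3 != 5 and 5 != 3, but 3 = 3 (both equal 3). Transitivity holds for relations like <, <=, =, but not for !=.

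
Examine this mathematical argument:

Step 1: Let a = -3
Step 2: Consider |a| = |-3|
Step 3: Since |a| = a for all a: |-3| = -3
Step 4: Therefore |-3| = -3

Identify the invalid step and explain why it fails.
Step 3: Since |a| = a for all a: |-3| = -3

Step 3 incorrectly states that |a| = a for all a. The correct definition is |a| = a when a >= 0, and |a| = -a when a < 0. Since -3 < 0, we have |-3| = -(-3) = 3, not -3.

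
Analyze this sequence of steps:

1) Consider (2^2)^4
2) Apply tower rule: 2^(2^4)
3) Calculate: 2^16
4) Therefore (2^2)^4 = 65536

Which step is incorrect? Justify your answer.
Step 2: Apply tower rule: 2^(2^4)

Step 2 incorrectly states that (a^b)^c = a^(b^c). The correct rule is (a^b)^c = a^(b×c). The actual value is (2^2)^4 = 2^8 = 256, not 2^16 = 65536.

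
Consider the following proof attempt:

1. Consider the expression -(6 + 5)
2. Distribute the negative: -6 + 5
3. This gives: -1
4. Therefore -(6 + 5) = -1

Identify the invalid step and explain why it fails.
Step 2: Distribute the negative: -6 + 5

Step 2 incorrectly distributes the negative sign. The correct distribution is -(6 + 5) = -6 - 5 = -11. The negative must be applied to both terms, not just the first. The error treats -(6 + 5) as -6 + 5, which equals -1 instead of -11.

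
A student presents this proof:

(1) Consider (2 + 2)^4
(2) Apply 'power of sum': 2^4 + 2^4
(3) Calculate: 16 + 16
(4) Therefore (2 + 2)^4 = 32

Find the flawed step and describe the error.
Step 2: Apply 'power of sum': 2^4 + 2^4

Step 2 incorrectly applies a non-existent rule '(a+b)^n = a^n + b^n'. This is false in general. The correct expansion uses the binomial theorem. The actual value is (2 + 2)^4 = 4^4 = 256, not 32.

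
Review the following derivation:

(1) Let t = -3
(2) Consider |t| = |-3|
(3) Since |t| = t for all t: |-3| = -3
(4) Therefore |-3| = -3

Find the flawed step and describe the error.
Step 3: Since |t| = t for all t: |-3| = -3

Step 3 incorrectly states that |t| = t for all t. The correct definition is |t| = t when t >= 0, and |t| = -t when t < 0. Since -3 < 0, we have |-3| = -(-3) = 3, not -3.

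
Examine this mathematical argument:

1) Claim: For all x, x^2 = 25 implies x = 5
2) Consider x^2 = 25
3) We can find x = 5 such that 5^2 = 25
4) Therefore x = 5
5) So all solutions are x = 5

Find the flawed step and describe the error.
Step 4: Therefore x = 5

Step 4 incorrectly concludes that x = 5 is the only solution. The proof shows that x = 5 is A solution (existence), but does not show it is the ONLY solution (uniqueness). In fact, x = -5 is also a solution since (-5)^2 = 25. Finding one solution doesn't prove there are no others.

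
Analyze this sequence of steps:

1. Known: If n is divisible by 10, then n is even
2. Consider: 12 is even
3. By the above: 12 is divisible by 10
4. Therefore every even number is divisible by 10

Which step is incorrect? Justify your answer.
Step 3: By the above: 12 is divisible by 10

Step 3 commits the fallacy of affirming the consequent. The known fact 'divisible by 10 → even' does NOT imply 'even → divisible by 10'. That would be the converse, which is false. For example, 12 is even but 12 ÷ 10 = 1.20, which is not an integer.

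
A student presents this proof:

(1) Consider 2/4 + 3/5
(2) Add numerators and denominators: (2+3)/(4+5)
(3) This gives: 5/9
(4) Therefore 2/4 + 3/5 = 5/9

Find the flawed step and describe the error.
Step 2: Add numerators and denominators: (2+3)/(4+5)

Step 2 incorrectly adds fractions by separately adding numerators and denominators. This is wrong. The correct method requires a common denominator: 2/4 + 3/5 = (2×5 + 3×4)/(4×5) = 22/20 = 11/10. The method used gives 5/9, which is different.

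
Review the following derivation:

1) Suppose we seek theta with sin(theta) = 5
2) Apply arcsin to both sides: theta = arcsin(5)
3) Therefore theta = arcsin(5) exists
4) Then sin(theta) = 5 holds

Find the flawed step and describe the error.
Step 2: Apply arcsin to both sides: theta = arcsin(5)

Step 2 applies arcsin to 5. However, arcsin(x) is only defined for x in [-1, 1] because sin(theta) can only produce values in that range. Since |5| > 1, arcsin(5) is undefined. There is no angle whose sine equals 5.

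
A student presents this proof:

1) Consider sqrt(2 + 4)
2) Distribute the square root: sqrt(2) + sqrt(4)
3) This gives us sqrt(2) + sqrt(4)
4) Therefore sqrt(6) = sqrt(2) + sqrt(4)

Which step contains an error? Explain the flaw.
Step 2: Distribute the square root: sqrt(2) + sqrt(4)

Step 2 incorrectly 'distributes' the square root over addition. The square root function does not distribute: sqrt(a + b) ≠ sqrt(a) + sqrt(b). In fact, sqrt(2 + 4) = sqrt(6) ≈ 2.4495, while sqrt(2) + sqrt(4) ≈ 3.4142.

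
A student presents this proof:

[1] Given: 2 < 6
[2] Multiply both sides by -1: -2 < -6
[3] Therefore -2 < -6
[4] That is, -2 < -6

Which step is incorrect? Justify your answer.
Step 2: Multiply both sides by -1: -2 < -6

Step 2 multiplies both sides by -1 but fails to reverse the inequality sign. When multiplying (or dividing) an inequality by a negative number, the direction must be reversed. Since 2 < 6, we should get -2 > -6, i.e., -2 > -6.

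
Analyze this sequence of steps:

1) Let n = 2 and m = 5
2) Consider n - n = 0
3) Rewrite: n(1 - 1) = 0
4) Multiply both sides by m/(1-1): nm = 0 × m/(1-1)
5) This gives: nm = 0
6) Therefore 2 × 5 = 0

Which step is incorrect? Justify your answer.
Step 4: Multiply both sides by m/(1-1): nm = 0 × m/(1-1)

Step 4 multiplies both sides by m/(1-1). However, 1-1 = 0, so this is multiplication by m/0, which is undefined. We cannot multiply by an undefined expression.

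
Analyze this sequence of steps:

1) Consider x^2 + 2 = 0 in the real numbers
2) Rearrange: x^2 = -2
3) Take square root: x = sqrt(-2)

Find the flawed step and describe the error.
Step 3: Take square root: x = sqrt(-2)

Step 3 takes the square root of -2, which is negative. In the real number system, the square root of a negative number is undefined. The equation x^2 + 2 = 0 has no real solutions. Square roots of negative numbers only exist in the complex numbers.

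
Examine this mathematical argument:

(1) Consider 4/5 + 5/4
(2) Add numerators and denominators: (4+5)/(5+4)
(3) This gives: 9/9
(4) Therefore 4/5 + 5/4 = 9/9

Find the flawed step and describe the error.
Step 2: Add numerators and denominators: (4+5)/(5+4)

Step 2 incorrectly adds fractions by separately adding numerators and denominators. This is wrong. The correct method requires a common denominator: 4/5 + 5/4 = (4×4 + 5×5)/(5×4) = 41/20 = 41/20. The method used gives 9/9, which is different.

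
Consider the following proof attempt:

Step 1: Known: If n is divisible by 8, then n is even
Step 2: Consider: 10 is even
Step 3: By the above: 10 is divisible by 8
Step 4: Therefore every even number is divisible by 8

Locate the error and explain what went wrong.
Step 3: By the above: 10 is divisible by 8

Step 3 commits the fallacy of affirming the consequent. The known fact 'divisible by 8 → even' does NOT imply 'even → divisible by 8'. That would be the converse, which is false. For example, 10 is even but 10 ÷ 8 = 1.25, which is not an integer.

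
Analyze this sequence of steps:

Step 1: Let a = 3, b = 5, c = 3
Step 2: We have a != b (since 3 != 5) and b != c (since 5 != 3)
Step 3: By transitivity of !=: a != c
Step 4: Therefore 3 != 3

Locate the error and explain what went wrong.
Step 3: By transitivity of !=: a != c

Step 3 incorrectly applies transitivity to the '!=' relation. Transitivity states: if a R b and b R c, then a R c. However, '!=' is not transitive. Counterexample: 3 != 5 and 5 != 3, but 3 = 3 (both equal 3). Transitivity holds for relations like <, <=, =, but not for !=.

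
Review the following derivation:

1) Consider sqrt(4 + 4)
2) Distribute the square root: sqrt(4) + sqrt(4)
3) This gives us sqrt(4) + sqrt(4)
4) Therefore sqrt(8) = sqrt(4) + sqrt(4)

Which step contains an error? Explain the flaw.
Step 2: Distribute the square root: sqrt(4) + sqrt(4)

Step 2 incorrectly 'distributes' the square root over addition. The square root function does not distribute: sqrt(a + b) ≠ sqrt(a) + sqrt(b). In fact, sqrt(4 + 4) = sqrt(8) ≈ 2.8284, while sqrt(4) + sqrt(4) ≈ 4.0000.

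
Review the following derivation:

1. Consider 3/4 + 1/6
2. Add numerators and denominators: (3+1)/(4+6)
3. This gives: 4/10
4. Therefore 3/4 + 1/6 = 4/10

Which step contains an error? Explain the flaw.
Step 2: Add numerators and denominators: (3+1)/(4+6)

Step 2 incorrectly adds fractions by separately adding numerators and denominators. This is wrong. The correct method requires a common denominator: 3/4 + 1/6 = (3×6 + 1×4)/(4×6) = 22/24 = 11/12. The method used gives 4/10, which is different.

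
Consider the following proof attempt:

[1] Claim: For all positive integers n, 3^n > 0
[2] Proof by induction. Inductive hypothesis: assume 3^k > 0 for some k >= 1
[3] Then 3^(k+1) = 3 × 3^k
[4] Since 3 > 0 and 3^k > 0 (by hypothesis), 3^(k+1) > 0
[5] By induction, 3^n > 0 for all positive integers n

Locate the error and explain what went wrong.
Step 5: By induction, 3^n > 0 for all positive integers n

Step 5 concludes the proof by induction, but no base case was ever established. A valid induction proof requires: (1) a base case proving 3^1 > 0, and (2) an inductive step showing IF 3^k > 0 THEN 3^(k+1) > 0. Steps 2-4 correctly establish the inductive step, but without the base case the conclusion in step 5 does not follow.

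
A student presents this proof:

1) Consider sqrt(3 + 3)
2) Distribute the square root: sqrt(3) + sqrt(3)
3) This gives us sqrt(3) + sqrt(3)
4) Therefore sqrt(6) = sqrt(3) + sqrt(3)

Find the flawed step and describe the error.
Step 2: Distribute the square root: sqrt(3) + sqrt(3)

Step 2 incorrectly 'distributes' the square root over addition. The square root function does not distribute: sqrt(a + b) ≠ sqrt(a) + sqrt(b). In fact, sqrt(3 + 3) = sqrt(6) ≈ 2.4495, while sqrt(3) + sqrt(3) ≈ 3.4641.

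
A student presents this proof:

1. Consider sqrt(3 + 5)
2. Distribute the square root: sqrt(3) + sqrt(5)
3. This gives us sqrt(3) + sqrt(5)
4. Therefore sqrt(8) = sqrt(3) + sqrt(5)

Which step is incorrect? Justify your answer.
Step 2: Distribute the square root: sqrt(3) + sqrt(5)

Step 2 incorrectly 'distributes' the square root over addition. The square root function does not distribute: sqrt(a + b) ≠ sqrt(a) + sqrt(b). In fact, sqrt(3 + 5) = sqrt(8) ≈ 2.8284, while sqrt(3) + sqrt(5) ≈ 3.9681.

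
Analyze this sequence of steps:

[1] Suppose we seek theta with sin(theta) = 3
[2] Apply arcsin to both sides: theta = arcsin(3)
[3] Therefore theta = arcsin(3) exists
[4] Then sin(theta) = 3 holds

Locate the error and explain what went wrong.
Step 2: Apply arcsin to both sides: theta = arcsin(3)

Step 2 applies arcsin to 3. However, arcsin(x) is only defined for x in [-1, 1] because sin(theta) can only produce values in that range. Since |3| > 1, arcsin(3) is undefined. There is no angle whose sine equals 3.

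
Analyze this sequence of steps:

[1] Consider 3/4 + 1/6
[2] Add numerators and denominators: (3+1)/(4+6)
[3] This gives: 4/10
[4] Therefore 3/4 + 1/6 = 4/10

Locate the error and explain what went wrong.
Step 2: Add numerators and denominators: (3+1)/(4+6)

Step 2 incorrectly adds fractions by separately adding numerators and denominators. This is wrong. The correct method requires a common denominator: 3/4 + 1/6 = (3×6 + 1×4)/(4×6) = 22/24 = 11/12. The method used gives 4/10, which is different.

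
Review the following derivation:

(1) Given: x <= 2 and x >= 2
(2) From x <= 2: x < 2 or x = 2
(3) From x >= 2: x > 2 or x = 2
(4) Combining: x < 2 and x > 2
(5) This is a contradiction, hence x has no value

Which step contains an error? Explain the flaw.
Step 4: Combining: x < 2 and x > 2

Step 4 incorrectly combines the conditions. From x <= 2 and x >= 2, the intersection is x = 2. The error treats the 'or' cases as 'and' requirements. The correct conclusion is that x = 2 is the unique solution, not that no solution exists.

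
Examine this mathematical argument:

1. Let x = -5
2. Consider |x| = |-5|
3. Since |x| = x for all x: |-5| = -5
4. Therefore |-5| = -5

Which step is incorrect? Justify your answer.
Step 3: Since |x| = x for all x: |-5| = -5

Step 3 incorrectly states that |x| = x for all x. The correct definition is |x| = x when x >= 0, and |x| = -x when x < 0. Since -5 < 0, we have |-5| = -(-5) = 5, not -5.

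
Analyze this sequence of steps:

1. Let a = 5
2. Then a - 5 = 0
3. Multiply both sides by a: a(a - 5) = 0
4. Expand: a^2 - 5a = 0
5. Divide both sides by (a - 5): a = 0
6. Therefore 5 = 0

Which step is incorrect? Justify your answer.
Step 5: Divide both sides by (a - 5): a = 0

Step 5 divides both sides by (a - 5). However, since a = 5, we have (a - 5) = 0. Division by zero is undefined, making this step invalid.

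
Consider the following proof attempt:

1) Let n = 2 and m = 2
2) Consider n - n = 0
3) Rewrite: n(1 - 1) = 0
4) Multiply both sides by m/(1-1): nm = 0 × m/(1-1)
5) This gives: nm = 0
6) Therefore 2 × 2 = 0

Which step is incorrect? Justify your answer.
Step 4: Multiply both sides by m/(1-1): nm = 0 × m/(1-1)

Step 4 multiplies both sides by m/(1-1). However, 1-1 = 0, so this is multiplication by m/0, which is undefined. We cannot multiply by an undefined expression.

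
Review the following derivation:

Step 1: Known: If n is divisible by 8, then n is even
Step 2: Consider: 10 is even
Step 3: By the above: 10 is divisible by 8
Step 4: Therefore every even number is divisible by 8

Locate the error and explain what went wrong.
Step 3: By the above: 10 is divisible by 8

Step 3 commits the fallacy of affirming the consequent. The known fact 'divisible by 8 → even' does NOT imply 'even → divisible by 8'. That would be the converse, which is false. For example, 10 is even but 10 ÷ 8 = 1.25, which is not an integer.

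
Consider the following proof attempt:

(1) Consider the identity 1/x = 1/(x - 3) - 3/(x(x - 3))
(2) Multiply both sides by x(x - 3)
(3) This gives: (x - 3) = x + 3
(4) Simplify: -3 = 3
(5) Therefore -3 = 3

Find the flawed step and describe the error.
Step 3: This gives: (x - 3) = x + 3

Step 3 makes a sign error when clearing denominators. Multiplying -3/(x(x - 3)) by x(x - 3) gives -3, not +3. The correct result is (x - 3) = x - 3, which is trivially true, not (x - 3) = x + 3. (Step 1 is a valid identity: 1/(x - 3) - 3/(x(x - 3)) = (x - 3)/(x(x - 3)) = 1/x.)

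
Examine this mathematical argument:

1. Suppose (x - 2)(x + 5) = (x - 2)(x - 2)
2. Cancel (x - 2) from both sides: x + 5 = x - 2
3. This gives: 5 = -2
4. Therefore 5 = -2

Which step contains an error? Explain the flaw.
Step 2: Cancel (x - 2) from both sides: x + 5 = x - 2

Step 2 cancels (x - 2) from both sides. This is only valid if (x - 2) ≠ 0, i.e., x ≠ 2. When x = 2, both sides equal zero regardless of the other factors. The correct approach requires considering x = 2 as a separate case.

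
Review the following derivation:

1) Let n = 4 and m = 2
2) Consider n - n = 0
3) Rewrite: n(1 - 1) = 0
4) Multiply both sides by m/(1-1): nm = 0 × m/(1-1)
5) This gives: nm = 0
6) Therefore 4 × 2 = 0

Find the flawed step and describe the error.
Step 4: Multiply both sides by m/(1-1): nm = 0 × m/(1-1)

Step 4 multiplies both sides by m/(1-1). However, 1-1 = 0, so this is multiplication by m/0, which is undefined. We cannot multiply by an undefined expression.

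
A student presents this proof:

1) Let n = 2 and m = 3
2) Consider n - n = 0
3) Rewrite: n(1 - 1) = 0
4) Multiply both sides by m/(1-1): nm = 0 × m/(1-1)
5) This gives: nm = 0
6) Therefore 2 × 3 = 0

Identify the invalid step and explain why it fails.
Step 4: Multiply both sides by m/(1-1): nm = 0 × m/(1-1)

Step 4 multiplies both sides by m/(1-1). However, 1-1 = 0, so this is multiplication by m/0, which is undefined. We cannot multiply by an undefined expression.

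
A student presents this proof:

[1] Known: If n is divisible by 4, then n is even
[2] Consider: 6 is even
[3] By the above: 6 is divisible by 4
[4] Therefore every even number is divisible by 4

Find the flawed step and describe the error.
Step 3: By the above: 6 is divisible by 4

Step 3 commits the fallacy of affirming the consequent. The known fact 'divisible by 4 → even' does NOT imply 'even → divisible by 4'. That would be the converse, which is false. For example, 6 is even but 6 ÷ 4 = 1.50, which is not an integer.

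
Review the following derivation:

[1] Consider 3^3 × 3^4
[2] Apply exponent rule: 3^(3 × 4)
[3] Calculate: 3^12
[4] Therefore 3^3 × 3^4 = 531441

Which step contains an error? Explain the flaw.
Step 2: Apply exponent rule: 3^(3 × 4)

Step 2 incorrectly states that a^b × a^c = a^(b×c). The correct rule is a^b × a^c = a^(b+c). The actual value is 3^3 × 3^4 = 3^7 = 2187, not 3^12 = 531441.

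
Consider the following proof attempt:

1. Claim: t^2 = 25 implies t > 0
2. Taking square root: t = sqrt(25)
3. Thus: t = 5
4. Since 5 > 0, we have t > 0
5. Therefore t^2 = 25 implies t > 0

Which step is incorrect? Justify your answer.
Step 2: Taking square root: t = sqrt(25)

Step 2 takes the square root and assumes the positive root only. The equation t^2 = 25 actually has two solutions: t = 5 and t = -5. The proof silently assumes t > 0 without justification, then uses this assumption to conclude t > 0, which is circular. The counterexample t = -5 shows the claim is false.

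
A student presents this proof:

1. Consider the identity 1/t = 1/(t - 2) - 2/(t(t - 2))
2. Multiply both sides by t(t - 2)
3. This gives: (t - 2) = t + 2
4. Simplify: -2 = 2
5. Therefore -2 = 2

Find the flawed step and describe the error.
Step 3: This gives: (t - 2) = t + 2

Step 3 makes a sign error when clearing denominators. Multiplying -2/(t(t - 2)) by t(t - 2) gives -2, not +2. The correct result is (t - 2) = t - 2, which is trivially true, not (t - 2) = t + 2. (Step 1 is a valid identity: 1/(t - 2) - 2/(t(t - 2)) = (t - 2)/(t(t - 2)) = 1/t.)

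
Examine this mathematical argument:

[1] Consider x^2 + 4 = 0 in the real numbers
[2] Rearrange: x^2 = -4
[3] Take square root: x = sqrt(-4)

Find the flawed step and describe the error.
Step 3: Take square root: x = sqrt(-4)

Step 3 takes the square root of -4, which is negative. In the real number system, the square root of a negative number is undefined. The equation x^2 + 4 = 0 has no real solutions. Square roots of negative numbers only exist in the complex numbers.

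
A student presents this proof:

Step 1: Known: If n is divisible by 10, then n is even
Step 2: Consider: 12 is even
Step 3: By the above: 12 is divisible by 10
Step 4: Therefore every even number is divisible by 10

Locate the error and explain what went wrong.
Step 3: By the above: 12 is divisible by 10

Step 3 commits the fallacy of affirming the consequent. The known fact 'divisible by 10 → even' does NOT imply 'even → divisible by 10'. That would be the converse, which is false. For example, 12 is even but 12 ÷ 10 = 1.20, which is not an integer.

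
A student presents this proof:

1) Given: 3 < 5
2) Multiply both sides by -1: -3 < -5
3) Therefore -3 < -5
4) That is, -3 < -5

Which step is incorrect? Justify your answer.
Step 2: Multiply both sides by -1: -3 < -5

Step 2 multiplies both sides by -1 but fails to reverse the inequality sign. When multiplying (or dividing) an inequality by a negative number, the direction must be reversed. Since 3 < 5, we should get -3 > -5, i.e., -3 > -5.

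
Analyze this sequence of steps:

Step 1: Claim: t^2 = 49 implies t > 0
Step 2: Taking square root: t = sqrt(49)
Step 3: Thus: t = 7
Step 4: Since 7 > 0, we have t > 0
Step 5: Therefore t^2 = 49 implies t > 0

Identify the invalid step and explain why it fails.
Step 2: Taking square root: t = sqrt(49)

Step 2 takes the square root and assumes the positive root only. The equation t^2 = 49 actually has two solutions: t = 7 and t = -7. The proof silently assumes t > 0 without justification, then uses this assumption to conclude t > 0, which is circular. The counterexample t = -7 shows the claim is false.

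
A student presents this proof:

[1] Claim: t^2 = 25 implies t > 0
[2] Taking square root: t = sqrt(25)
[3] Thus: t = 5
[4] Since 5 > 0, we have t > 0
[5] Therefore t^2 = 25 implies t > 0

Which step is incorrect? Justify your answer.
Step 2: Taking square root: t = sqrt(25)

Step 2 takes the square root and assumes the positive root only. The equation t^2 = 25 actually has two solutions: t = 5 and t = -5. The proof silently assumes t > 0 without justification, then uses this assumption to conclude t > 0, which is circular. The counterexample t = -5 shows the claim is false.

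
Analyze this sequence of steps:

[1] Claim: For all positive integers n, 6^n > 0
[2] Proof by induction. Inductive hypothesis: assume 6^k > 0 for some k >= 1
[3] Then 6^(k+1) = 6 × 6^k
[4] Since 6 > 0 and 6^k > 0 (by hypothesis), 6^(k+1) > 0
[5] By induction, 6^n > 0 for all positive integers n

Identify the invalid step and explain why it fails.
Step 5: By induction, 6^n > 0 for all positive integers n

Step 5 concludes the proof by induction, but no base case was ever established. A valid induction proof requires: (1) a base case proving 6^1 > 0, and (2) an inductive step showing IF 6^k > 0 THEN 6^(k+1) > 0. Steps 2-4 correctly establish the inductive step, but without the base case the conclusion in step 5 does not follow.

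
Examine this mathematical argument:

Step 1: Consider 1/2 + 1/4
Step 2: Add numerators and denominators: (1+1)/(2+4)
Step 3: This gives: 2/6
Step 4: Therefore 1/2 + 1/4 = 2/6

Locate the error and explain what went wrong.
Step 2: Add numerators and denominators: (1+1)/(2+4)

Step 2 incorrectly adds fractions by separately adding numerators and denominators. This is wrong. The correct method requires a common denominator: 1/2 + 1/4 = (1×4 + 1×2)/(2×4) = 6/8 = 3/4. The method used gives 2/6, which is different.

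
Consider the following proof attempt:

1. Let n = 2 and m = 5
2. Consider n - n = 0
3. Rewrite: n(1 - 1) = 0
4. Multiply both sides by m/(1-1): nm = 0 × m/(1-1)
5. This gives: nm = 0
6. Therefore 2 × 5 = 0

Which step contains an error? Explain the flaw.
Step 4: Multiply both sides by m/(1-1): nm = 0 × m/(1-1)

Step 4 multiplies both sides by m/(1-1). However, 1-1 = 0, so this is multiplication by m/0, which is undefined. We cannot multiply by an undefined expression.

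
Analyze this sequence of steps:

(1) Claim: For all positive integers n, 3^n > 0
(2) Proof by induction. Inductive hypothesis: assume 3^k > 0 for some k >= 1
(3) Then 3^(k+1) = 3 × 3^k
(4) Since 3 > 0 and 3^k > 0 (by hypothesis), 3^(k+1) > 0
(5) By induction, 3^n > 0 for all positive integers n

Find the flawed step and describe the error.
Step 5: By induction, 3^n > 0 for all positive integers n

Step 5 concludes the proof by induction, but no base case was ever established. A valid induction proof requires: (1) a base case proving 3^1 > 0, and (2) an inductive step showing IF 3^k > 0 THEN 3^(k+1) > 0. Steps 2-4 correctly establish the inductive step, but without the base case the conclusion in step 5 does not follow.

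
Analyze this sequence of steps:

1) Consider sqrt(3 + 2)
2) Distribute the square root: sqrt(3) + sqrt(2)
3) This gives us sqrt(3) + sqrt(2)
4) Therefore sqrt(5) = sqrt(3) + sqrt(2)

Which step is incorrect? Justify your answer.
Step 2: Distribute the square root: sqrt(3) + sqrt(2)

Step 2 incorrectly 'distributes' the square root over addition. The square root function does not distribute: sqrt(a + b) ≠ sqrt(a) + sqrt(b). In fact, sqrt(3 + 2) = sqrt(5) ≈ 2.2361, while sqrt(3) + sqrt(2) ≈ 3.1463.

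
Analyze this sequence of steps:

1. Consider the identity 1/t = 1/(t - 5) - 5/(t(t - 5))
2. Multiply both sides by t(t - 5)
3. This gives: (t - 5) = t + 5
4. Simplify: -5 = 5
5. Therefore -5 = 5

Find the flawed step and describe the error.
Step 3: This gives: (t - 5) = t + 5

Step 3 makes a sign error when clearing denominators. Multiplying -5/(t(t - 5)) by t(t - 5) gives -5, not +5. The correct result is (t - 5) = t - 5, which is trivially true, not (t - 5) = t + 5. (Step 1 is a valid identity: 1/(t - 5) - 5/(t(t - 5)) = (t - 5)/(t(t - 5)) = 1/t.)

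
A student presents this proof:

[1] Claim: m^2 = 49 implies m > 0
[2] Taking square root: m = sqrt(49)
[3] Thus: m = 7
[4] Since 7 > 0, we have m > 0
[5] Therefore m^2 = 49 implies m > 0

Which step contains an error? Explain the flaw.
Step 2: Taking square root: m = sqrt(49)

Step 2 takes the square root and assumes the positive root only. The equation m^2 = 49 actually has two solutions: m = 7 and m = -7. The proof silently assumes m > 0 without justification, then uses this assumption to conclude m > 0, which is circular. The counterexample m = -7 shows the claim is false.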